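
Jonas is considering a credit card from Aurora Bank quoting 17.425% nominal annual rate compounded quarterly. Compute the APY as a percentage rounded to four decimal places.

18.5970%

EAR = (1 + 0.17425/4)^4 − 1.
= (1 + 0.043563)^4 − 1 = 1.185970 − 1 = 18.5970%.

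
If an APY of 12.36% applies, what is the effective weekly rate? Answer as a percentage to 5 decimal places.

The per-week rate i satisfies (1 + i)^52 = 1 + 0.1236.
i = 1.1236^(1/52) − 1 = 0.0022436 = 0.22436%.

0.22436%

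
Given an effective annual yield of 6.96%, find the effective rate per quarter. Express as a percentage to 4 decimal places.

1.6963%

The per-quarter rate i satisfies (1 + i)^4 = 1 + 0.0696.
i = 1.0696^(1/4) − 1 = 0.0169635 = 1.6963%.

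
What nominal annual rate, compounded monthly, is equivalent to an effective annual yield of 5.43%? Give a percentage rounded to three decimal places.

(1 + r/12)^12 − 1 = 0.0543, so 1 + r/12 = 1.0543^(1/12).
r/12 = 0.004416, so r = 0.052994 = 5.299%.

5.299%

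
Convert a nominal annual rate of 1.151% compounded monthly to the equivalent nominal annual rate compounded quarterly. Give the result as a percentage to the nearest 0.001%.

EAR = (1 + 0.01151/12)^12 − 1 = 0.011571.
Solve (1 + r/4)^4 = 1.011571: r/4 = 1.011571^(1/4) − 1 = 0.002880, so r = 0.011521 = 1.152%.

1.152%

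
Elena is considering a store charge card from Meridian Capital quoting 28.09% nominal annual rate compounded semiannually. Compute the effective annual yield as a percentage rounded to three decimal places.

30.063%

EAR = (1 + 0.2809/2)^2 − 1.
= (1 + 0.140450)^2 − 1 = 1.300626 − 1 = 30.063%.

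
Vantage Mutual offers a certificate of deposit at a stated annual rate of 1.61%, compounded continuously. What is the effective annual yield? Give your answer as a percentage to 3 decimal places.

With continuous compounding, EAR = e^0.0161 − 1.
e^0.0161 = 1.016230, so EAR = 0.016230 = 1.623%.

1.623%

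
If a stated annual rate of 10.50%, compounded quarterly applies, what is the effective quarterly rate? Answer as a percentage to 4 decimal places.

2.6250%

With a nominal annual rate compounded quarterly, the periodic rate is the nominal rate divided by 4.
i = 0.1050 / 4 = 0.0262500 = 2.6250%.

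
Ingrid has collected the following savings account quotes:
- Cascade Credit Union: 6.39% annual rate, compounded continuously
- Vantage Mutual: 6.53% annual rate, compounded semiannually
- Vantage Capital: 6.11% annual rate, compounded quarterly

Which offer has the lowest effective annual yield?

Vantage Capital

Cascade Credit Union: e^0.0639 − 1 = 6.599%
Vantage Mutual: (1 + 0.0653/2)^2 − 1 = 6.637%
Vantage Capital: (1 + 0.0611/4)^4 − 1 = 6.251%
The lowest effective annual rate is Vantage Capital at 6.251%.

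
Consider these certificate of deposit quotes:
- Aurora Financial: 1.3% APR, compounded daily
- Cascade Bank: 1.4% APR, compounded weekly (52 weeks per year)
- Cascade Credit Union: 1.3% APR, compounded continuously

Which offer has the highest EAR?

Cascade Bank

Aurora Financial: (1 + 0.013/365)^365 − 1 = 1.308%
Cascade Bank: (1 + 0.014/52)^52 − 1 = 1.410%
Cascade Credit Union: e^0.013 − 1 = 1.308%
The highest effective annual rate is Cascade Bank at 1.410%.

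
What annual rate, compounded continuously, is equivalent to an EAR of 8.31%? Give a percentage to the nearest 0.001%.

7.983%

Continuous: nominal r satisfies e^r − 1 = 0.0831.
r = ln(1 + 0.0831) = ln(1.0831) = 0.079827 = 7.983%.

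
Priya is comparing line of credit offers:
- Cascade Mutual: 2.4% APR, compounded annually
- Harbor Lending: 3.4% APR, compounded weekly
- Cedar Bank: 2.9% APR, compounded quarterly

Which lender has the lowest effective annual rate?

Cascade Mutual: compounded annually, EAR = 2.400%
Harbor Lending: (1 + 0.034/52)^52 − 1 = 3.457%
Cedar Bank: (1 + 0.029/4)^4 − 1 = 2.932%
The lowest effective annual rate is Cascade Mutual at 2.400%.

Cascade Mutual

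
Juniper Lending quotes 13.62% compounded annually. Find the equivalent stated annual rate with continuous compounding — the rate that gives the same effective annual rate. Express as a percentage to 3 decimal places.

Compounded annually, EAR = nominal = 0.136200.
Equivalent continuous rate: r = ln(1 + 0.136200) = 0.127689 = 12.769%.

12.769%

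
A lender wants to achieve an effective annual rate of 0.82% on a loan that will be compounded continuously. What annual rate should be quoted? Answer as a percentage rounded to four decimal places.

Continuous: nominal r satisfies e^r − 1 = 0.0082.
r = ln(1 + 0.0082) = ln(1.0082) = 0.008167 = 0.8167%.

0.8167%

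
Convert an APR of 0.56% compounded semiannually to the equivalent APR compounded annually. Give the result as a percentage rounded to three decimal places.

EAR = (1 + 0.0056/2)^2 − 1 = 0.005608.
Compounded annually, the equivalent nominal rate is the EAR itself: 0.561%.

0.561%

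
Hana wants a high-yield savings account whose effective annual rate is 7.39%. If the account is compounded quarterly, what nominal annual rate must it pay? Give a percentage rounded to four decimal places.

(1 + r/4)^4 − 1 = 0.0739, so 1 + r/4 = 1.0739^(1/4).
r/4 = 0.017984, so r = 0.071936 = 7.1936%.

7.1936%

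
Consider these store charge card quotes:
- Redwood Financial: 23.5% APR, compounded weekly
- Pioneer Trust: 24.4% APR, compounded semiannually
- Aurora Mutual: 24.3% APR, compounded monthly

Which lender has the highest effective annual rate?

Aurora Mutual

Redwood Financial: (1 + 0.235/52)^52 − 1 = 26.424%
Pioneer Trust: (1 + 0.244/2)^2 − 1 = 25.888%
Aurora Mutual: (1 + 0.243/12)^12 − 1 = 27.198%
The highest effective annual rate is Aurora Mutual at 27.198%.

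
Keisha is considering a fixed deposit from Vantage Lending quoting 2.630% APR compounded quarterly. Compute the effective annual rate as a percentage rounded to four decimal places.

EAR = (1 + 0.02630/4)^4 − 1.
= 1.026561 − 1 = 2.6561%.

2.6561%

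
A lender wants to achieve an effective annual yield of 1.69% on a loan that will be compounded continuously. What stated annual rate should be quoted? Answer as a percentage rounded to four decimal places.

1.6759%

Continuous: nominal r satisfies e^r − 1 = 0.0169.
r = ln(1 + 0.0169) = ln(1.0169) = 0.016759 = 1.6759%.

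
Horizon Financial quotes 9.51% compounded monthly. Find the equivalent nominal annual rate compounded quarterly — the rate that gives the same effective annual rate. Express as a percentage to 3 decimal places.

9.586%

EAR = (1 + 0.0951/12)^12 − 1 = 0.099357.
Solve (1 + r/4)^4 = 1.099357: r/4 = 1.099357^(1/4) − 1 = 0.023964, so r = 0.095856 = 9.586%.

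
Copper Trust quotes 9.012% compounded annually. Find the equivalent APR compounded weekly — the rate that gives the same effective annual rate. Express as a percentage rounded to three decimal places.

Compounded annually, EAR = nominal = 0.090120.
Solve (1 + r/52)^52 = 1.090120: r/52 = 1.090120^(1/52) − 1 = 0.001661, so r = 0.086359 = 8.636%.

8.636%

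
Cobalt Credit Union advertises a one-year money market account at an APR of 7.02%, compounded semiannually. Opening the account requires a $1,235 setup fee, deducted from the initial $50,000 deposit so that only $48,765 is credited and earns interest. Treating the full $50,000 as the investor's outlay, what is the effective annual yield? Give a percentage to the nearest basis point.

Value after one year: 48,765 × (1 + 0.0702/2)^2 = 48,765 × 1.071432 = $52,248.38.
Effective yield on the $50,000 outlay: 52,248.38 / 50,000 − 1 = 0.044968 = 4.50%.

4.50%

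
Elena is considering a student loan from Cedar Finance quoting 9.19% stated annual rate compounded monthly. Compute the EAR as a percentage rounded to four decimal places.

9.5871%

EAR = (1 + 0.0919/12)^12 − 1.
= (1 + 0.007658)^12 − 1 = 1.095871 − 1 = 9.5871%.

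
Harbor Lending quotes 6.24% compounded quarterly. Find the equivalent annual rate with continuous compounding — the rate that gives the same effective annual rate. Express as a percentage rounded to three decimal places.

6.192%

EAR = (1 + 0.0624/4)^4 − 1 = 0.063875.
Equivalent continuous rate: r = ln(1 + 0.063875) = 0.061918 = 6.192%.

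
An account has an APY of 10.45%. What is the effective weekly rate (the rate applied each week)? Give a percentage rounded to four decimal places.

0.1913%

The per-week rate i satisfies (1 + i)^52 = 1 + 0.1045.
i = 1.1045^(1/52) − 1 = 0.0019132 = 0.1913%.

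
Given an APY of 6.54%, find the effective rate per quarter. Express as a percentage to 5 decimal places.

1.59637%

The per-quarter rate i satisfies (1 + i)^4 = 1 + 0.0654.
i = 1.0654^(1/4) − 1 = 0.0159637 = 1.59637%.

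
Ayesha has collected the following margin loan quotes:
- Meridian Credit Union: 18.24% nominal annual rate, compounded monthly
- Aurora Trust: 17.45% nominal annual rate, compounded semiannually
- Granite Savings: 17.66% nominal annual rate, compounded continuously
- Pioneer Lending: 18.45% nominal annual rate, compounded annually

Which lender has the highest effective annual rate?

Meridian Credit Union

Meridian Credit Union: (1 + 0.1824/12)^12 − 1 = 19.845%
Aurora Trust: (1 + 0.1745/2)^2 − 1 = 18.211%
Granite Savings: e^0.1766 − 1 = 19.315%
Pioneer Lending: compounded annually, EAR = 18.450%
The highest effective annual rate is Meridian Credit Union at 19.845%.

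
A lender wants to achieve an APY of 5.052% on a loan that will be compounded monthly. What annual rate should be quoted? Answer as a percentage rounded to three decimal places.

(1 + r/12)^12 − 1 = 0.05052, so 1 + r/12 = 1.05052^(1/12).
r/12 = 0.004116, so r = 0.049387 = 4.939%.

4.939%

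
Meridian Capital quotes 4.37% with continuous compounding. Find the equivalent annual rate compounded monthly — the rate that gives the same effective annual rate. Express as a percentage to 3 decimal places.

EAR under continuous compounding: e^0.0437 − 1 = 0.044669.
Solve (1 + r/12)^12 = 1.044669: r/12 = 1.044669^(1/12) − 1 = 0.003648, so r = 0.043780 = 4.378%.

4.378%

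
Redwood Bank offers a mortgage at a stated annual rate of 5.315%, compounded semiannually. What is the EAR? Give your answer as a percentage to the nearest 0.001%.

5.386%

EAR = (1 + 0.05315/2)^2 − 1.
= (1 + 0.026575)^2 − 1 = 1.053856 − 1 = 5.386%.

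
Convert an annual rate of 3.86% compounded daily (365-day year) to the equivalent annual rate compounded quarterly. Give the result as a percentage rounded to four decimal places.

EAR = (1 + 0.0386/365)^365 − 1 = 0.039353.
Solve (1 + r/4)^4 = 1.039353: r/4 = 1.039353^(1/4) − 1 = 0.009696, so r = 0.038785 = 3.8785%.

3.8785%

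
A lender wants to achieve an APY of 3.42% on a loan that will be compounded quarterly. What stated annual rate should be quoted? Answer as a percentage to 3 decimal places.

(1 + r/4)^4 − 1 = 0.0342, so 1 + r/4 = 1.0342^(1/4).
r/4 = 0.008442, so r = 0.033770 = 3.377%.

3.377%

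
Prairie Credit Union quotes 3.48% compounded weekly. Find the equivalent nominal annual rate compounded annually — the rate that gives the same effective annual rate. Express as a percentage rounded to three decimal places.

3.540%

EAR = (1 + 0.0348/52)^52 − 1 = 0.035401.
Compounded annually, the equivalent nominal rate is the EAR itself: 3.540%.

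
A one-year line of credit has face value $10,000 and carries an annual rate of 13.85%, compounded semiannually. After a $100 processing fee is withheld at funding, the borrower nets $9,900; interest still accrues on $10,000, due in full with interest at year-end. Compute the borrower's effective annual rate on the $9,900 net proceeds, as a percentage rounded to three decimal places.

15.484%

Amount owed after one year: 10,000 × (1 + 0.1385/2)^2 = 10,000 × 1.143296 = $11,432.96.
Effective rate on net proceeds: 11,432.96 / 9,900 − 1 = 0.154844 = 15.484%.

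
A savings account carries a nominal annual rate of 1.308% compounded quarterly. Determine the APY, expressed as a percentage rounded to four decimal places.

EAR = (1 + 0.01308/4)^4 − 1.
= 1.013144 − 1 = 1.3144%.

1.3144%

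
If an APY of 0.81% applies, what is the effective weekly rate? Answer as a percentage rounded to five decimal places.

The per-week rate i satisfies (1 + i)^52 = 1 + 0.0081.
i = 1.0081^(1/52) − 1 = 0.0001552 = 0.01552%.

0.01552%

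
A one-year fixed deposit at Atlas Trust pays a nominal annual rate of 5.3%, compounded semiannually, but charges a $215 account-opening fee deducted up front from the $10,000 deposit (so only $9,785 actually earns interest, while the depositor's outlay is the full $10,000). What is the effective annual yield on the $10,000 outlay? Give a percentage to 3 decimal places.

Value after one year: 9,785 × (1 + 0.053/2)^2 = 9,785 × 1.053702 = $10,310.48.
Effective yield on the $10,000 outlay: 10,310.48 / 10,000 − 1 = 0.031048 = 3.105%.

3.105%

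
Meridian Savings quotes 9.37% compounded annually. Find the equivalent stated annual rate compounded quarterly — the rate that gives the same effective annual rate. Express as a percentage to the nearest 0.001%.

Compounded annually, EAR = nominal = 0.093700.
Solve (1 + r/4)^4 = 1.093700: r/4 = 1.093700^(1/4) − 1 = 0.022644, so r = 0.090577 = 9.058%.

9.058%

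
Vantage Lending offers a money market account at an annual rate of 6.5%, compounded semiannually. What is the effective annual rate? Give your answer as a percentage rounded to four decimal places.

EAR = (1 + 0.065/2)^2 − 1.
= 1.066056 − 1 = 6.6056%.

6.6056%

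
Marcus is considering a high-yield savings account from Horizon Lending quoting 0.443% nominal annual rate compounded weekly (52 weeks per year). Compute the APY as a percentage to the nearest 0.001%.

0.444%

EAR = (1 + 0.00443/52)^52 − 1.
= (1 + 0.000085)^52 − 1 = 1.004440 − 1 = 0.444%.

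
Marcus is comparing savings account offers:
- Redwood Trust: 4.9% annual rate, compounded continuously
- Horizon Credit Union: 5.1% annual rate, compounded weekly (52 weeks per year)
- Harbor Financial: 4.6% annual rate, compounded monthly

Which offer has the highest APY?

Horizon Credit Union

Redwood Trust: e^0.049 − 1 = 5.022%
Horizon Credit Union: (1 + 0.051/52)^52 − 1 = 5.230%
Harbor Financial: (1 + 0.046/12)^12 − 1 = 4.698%
The highest effective annual rate is Horizon Credit Union at 5.230%.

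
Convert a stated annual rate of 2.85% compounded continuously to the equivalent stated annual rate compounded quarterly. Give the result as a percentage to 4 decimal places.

EAR under continuous compounding: e^0.0285 − 1 = 0.028910.
Solve (1 + r/4)^4 = 1.028910: r/4 = 1.028910^(1/4) − 1 = 0.007150, so r = 0.028602 = 2.8602%.

2.8602%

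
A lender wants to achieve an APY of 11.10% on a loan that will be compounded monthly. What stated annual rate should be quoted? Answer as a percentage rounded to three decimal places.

(1 + r/12)^12 − 1 = 0.1110, so 1 + r/12 = 1.1110^(1/12).
r/12 = 0.008810, so r = 0.105724 = 10.572%.

10.572%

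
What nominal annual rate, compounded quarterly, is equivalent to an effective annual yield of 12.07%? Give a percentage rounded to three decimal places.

(1 + r/4)^4 − 1 = 0.1207, so 1 + r/4 = 1.1207^(1/4).
r/4 = 0.028898, so r = 0.115592 = 11.559%.

11.559%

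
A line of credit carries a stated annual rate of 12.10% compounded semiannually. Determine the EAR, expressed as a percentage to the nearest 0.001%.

EAR = (1 + 0.1210/2)^2 − 1.
= 1.124660 − 1 = 12.466%.

12.466%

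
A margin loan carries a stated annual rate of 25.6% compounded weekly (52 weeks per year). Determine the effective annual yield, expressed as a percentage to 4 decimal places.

29.0942%

EAR = (1 + 0.256/52)^52 − 1.
= 1.290942 − 1 = 29.0942%.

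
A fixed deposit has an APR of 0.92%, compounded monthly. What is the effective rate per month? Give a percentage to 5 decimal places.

0.07667%

With a nominal annual rate compounded monthly, the periodic rate is the nominal rate divided by 12.
i = 0.0092 / 12 = 0.0007667 = 0.07667%.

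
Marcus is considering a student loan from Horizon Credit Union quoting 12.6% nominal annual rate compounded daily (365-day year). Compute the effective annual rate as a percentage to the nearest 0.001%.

13.426%

EAR = (1 + 0.126/365)^365 − 1.
= 1.134258 − 1 = 13.426%.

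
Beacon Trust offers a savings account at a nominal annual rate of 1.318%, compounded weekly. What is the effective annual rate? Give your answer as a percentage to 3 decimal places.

EAR = (1 + 0.01318/52)^52 − 1.
= 1.013266 − 1 = 1.327%.

1.327%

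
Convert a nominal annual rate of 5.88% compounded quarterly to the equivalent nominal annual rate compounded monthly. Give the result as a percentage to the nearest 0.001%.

5.851%

EAR = (1 + 0.0588/4)^4 − 1 = 0.060109.
Solve (1 + r/12)^12 = 1.060109: r/12 = 1.060109^(1/12) − 1 = 0.004876, so r = 0.058514 = 5.851%.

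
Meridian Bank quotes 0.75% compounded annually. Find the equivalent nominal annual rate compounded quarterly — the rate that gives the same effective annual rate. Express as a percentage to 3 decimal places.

Compounded annually, EAR = nominal = 0.007500.
Solve (1 + r/4)^4 = 1.007500: r/4 = 1.007500^(1/4) − 1 = 0.001870, so r = 0.007479 = 0.748%.

0.748%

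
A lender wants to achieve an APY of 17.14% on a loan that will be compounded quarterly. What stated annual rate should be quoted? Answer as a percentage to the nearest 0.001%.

(1 + r/4)^4 − 1 = 0.1714, so 1 + r/4 = 1.1714^(1/4).
r/4 = 0.040342, so r = 0.161370 = 16.137%.

16.137%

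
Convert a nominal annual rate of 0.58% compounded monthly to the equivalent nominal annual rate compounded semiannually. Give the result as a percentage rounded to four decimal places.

EAR = (1 + 0.0058/12)^12 − 1 = 0.005815.
Solve (1 + r/2)^2 = 1.005815: r/2 = 1.005815^(1/2) − 1 = 0.002904, so r = 0.005807 = 0.5807%.

0.5807%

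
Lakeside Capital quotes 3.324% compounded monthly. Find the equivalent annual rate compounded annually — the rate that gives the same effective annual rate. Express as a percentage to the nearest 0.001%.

3.375%

EAR = (1 + 0.03324/12)^12 − 1 = 0.033751.
Compounded annually, the equivalent nominal rate is the EAR itself: 3.375%.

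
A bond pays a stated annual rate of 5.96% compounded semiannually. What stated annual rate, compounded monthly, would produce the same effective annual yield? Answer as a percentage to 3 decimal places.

5.887%

EAR = (1 + 0.0596/2)^2 − 1 = 0.060488.
Solve (1 + r/12)^12 = 1.060488: r/12 = 1.060488^(1/12) − 1 = 0.004906, so r = 0.058873 = 5.887%.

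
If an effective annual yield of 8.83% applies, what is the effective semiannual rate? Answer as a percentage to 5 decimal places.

4.32162%

The per-half-year rate i satisfies (1 + i)^2 = 1 + 0.0883.
i = 1.0883^(1/2) − 1 = 0.0432162 = 4.32162%.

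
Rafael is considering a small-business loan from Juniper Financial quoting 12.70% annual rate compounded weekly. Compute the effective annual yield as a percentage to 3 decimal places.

EAR = (1 + 0.1270/52)^52 − 1.
= (1 + 0.002442)^52 − 1 = 1.135241 − 1 = 13.524%.

13.524%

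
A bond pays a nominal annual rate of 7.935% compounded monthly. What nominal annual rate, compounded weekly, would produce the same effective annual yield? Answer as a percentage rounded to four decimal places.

7.9149%

EAR = (1 + 0.07935/12)^12 − 1 = 0.082300.
Solve (1 + r/52)^52 = 1.082300: r/52 = 1.082300^(1/52) − 1 = 0.001522, so r = 0.079149 = 7.9149%.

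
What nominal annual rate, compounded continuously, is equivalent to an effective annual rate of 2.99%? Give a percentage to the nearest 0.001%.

2.946%

Continuous: nominal r satisfies e^r − 1 = 0.0299.
r = ln(1 + 0.0299) = ln(1.0299) = 0.029462 = 2.946%.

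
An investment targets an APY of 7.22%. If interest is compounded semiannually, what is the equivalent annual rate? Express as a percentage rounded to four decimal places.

7.0942%

(1 + r/2)^2 − 1 = 0.0722, so 1 + r/2 = 1.0722^(1/2).
r/2 = 0.035471, so r = 0.070942 = 7.0942%.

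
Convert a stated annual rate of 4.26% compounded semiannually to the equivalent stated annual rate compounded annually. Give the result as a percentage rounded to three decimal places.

EAR = (1 + 0.0426/2)^2 − 1 = 0.043054.
Compounded annually, the equivalent nominal rate is the EAR itself: 4.305%.

4.305%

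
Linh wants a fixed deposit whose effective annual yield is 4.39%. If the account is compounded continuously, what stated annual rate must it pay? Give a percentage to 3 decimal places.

4.296%

Continuous: nominal r satisfies e^r − 1 = 0.0439.
r = ln(1 + 0.0439) = ln(1.0439) = 0.042964 = 4.296%.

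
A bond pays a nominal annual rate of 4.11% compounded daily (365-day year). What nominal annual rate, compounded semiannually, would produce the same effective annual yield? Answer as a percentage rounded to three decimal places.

EAR = (1 + 0.0411/365)^365 − 1 = 0.041954.
Solve (1 + r/2)^2 = 1.041954: r/2 = 1.041954^(1/2) − 1 = 0.020761, so r = 0.041523 = 4.152%.

4.152%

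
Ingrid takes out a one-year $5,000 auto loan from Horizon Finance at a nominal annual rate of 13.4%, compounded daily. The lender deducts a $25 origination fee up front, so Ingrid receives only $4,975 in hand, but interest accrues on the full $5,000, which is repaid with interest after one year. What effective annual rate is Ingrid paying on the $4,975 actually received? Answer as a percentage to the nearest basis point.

Amount owed after one year: 5,000 × (1 + 0.134/365)^365 = 5,000 × 1.143365 = $5,716.82.
Effective rate on net proceeds: 5,716.82 / 4,975 − 1 = 0.149110 = 14.91%.

14.91%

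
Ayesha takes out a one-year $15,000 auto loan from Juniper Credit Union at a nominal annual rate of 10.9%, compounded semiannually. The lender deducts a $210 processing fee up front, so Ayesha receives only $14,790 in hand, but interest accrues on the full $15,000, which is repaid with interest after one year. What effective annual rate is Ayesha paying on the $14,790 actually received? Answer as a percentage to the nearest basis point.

Amount owed after one year: 15,000 × (1 + 0.109/2)^2 = 15,000 × 1.111970 = $16,679.55.
Effective rate on net proceeds: 16,679.55 / 14,790 − 1 = 0.127759 = 12.78%.

12.78%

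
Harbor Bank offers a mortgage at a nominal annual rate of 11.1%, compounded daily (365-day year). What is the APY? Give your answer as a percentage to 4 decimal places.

11.7376%

EAR = (1 + 0.111/365)^365 − 1.
= (1 + 0.000304)^365 − 1 = 1.117376 − 1 = 11.7376%.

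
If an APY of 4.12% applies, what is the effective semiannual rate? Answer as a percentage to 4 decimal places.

The per-half-year rate i satisfies (1 + i)^2 = 1 + 0.0412.
i = 1.0412^(1/2) − 1 = 0.0203921 = 2.0392%.

2.0392%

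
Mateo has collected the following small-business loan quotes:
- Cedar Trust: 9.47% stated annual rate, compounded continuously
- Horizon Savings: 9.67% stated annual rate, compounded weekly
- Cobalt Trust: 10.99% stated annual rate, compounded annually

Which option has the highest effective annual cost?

Cedar Trust: e^0.0947 − 1 = 9.933%
Horizon Savings: (1 + 0.0967/52)^52 − 1 = 10.143%
Cobalt Trust: compounded annually, EAR = 10.990%
The highest effective annual rate is Cobalt Trust at 10.990%.

Cobalt Trust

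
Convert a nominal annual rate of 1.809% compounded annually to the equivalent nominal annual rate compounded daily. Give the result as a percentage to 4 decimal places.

1.7929%

Compounded annually, EAR = nominal = 0.018090.
Solve (1 + r/365)^365 = 1.018090: r/365 = 1.018090^(1/365) − 1 = 0.000049, so r = 0.017929 = 1.7929%.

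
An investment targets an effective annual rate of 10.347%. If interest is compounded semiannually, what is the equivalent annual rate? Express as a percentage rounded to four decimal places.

10.0924%

(1 + r/2)^2 − 1 = 0.10347, so 1 + r/2 = 1.10347^(1/2).
r/2 = 0.050462, so r = 0.100924 = 10.0924%.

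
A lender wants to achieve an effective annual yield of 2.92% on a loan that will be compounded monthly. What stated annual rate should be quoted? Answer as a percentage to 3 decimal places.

2.882%

(1 + r/12)^12 − 1 = 0.0292, so 1 + r/12 = 1.0292^(1/12).
r/12 = 0.002401, so r = 0.028816 = 2.882%.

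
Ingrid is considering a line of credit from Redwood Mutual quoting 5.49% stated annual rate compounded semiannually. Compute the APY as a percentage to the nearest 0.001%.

5.565%

EAR = (1 + 0.0549/2)^2 − 1.
= (1 + 0.027450)^2 − 1 = 1.055654 − 1 = 5.565%.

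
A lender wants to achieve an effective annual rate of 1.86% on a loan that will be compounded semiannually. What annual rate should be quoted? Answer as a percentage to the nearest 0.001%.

(1 + r/2)^2 − 1 = 0.0186, so 1 + r/2 = 1.0186^(1/2).
r/2 = 0.009257, so r = 0.018514 = 1.851%.

1.851%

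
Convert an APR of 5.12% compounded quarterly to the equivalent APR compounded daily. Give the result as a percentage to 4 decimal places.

5.0879%

EAR = (1 + 0.0512/4)^4 − 1 = 0.052191.
Solve (1 + r/365)^365 = 1.052191: r/365 = 1.052191^(1/365) − 1 = 0.000139, so r = 0.050879 = 5.0879%.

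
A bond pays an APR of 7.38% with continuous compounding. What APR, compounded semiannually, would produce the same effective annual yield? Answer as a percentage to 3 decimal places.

EAR under continuous compounding: e^0.0738 − 1 = 0.076591.
Solve (1 + r/2)^2 = 1.076591: r/2 = 1.076591^(1/2) − 1 = 0.037589, so r = 0.075179 = 7.518%.

7.518%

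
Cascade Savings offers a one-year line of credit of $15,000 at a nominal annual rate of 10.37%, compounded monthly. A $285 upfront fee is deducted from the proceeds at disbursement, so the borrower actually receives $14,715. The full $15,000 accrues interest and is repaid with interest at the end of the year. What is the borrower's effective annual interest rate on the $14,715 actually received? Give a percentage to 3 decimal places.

13.025%

Amount owed after one year: 15,000 × (1 + 0.1037/12)^12 = 15,000 × 1.108774 = $16,631.60.
Effective rate on net proceeds: 16,631.60 / 14,715 − 1 = 0.130248 = 13.025%.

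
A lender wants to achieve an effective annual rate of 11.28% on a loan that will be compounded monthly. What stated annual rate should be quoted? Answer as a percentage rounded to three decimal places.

(1 + r/12)^12 − 1 = 0.1128, so 1 + r/12 = 1.1128^(1/12).
r/12 = 0.008946, so r = 0.107357 = 10.736%.

10.736%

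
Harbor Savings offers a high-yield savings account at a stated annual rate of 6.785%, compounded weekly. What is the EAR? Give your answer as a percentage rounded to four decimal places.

EAR = (1 + 0.06785/52)^52 − 1.
= (1 + 0.001305)^52 − 1 = 1.070157 − 1 = 7.0157%.

7.0157%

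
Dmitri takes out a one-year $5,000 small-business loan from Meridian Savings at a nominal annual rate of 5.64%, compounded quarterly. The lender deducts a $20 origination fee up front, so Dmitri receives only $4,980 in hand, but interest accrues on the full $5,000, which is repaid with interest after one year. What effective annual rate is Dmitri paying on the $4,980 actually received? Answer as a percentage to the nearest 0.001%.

6.185%

Amount owed after one year: 5,000 × (1 + 0.0564/4)^4 = 5,000 × 1.057604 = $5,288.02.
Effective rate on net proceeds: 5,288.02 / 4,980 − 1 = 0.061852 = 6.185%.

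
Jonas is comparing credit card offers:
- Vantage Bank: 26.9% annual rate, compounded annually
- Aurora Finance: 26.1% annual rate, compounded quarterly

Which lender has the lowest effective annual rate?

Vantage Bank: compounded annually, EAR = 26.900%
Aurora Finance: (1 + 0.261/4)^4 − 1 = 28.767%
The lowest effective annual rate is Vantage Bank at 26.900%.

Vantage Bank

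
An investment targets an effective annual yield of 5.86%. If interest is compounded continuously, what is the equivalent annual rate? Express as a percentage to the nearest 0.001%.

Continuous: nominal r satisfies e^r − 1 = 0.0586.
r = ln(1 + 0.0586) = ln(1.0586) = 0.056947 = 5.695%.

5.695%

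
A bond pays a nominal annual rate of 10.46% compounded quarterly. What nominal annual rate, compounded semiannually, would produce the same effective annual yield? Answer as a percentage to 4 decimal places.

10.5968%

EAR = (1 + 0.1046/4)^4 − 1 = 0.108775.
Solve (1 + r/2)^2 = 1.108775: r/2 = 1.108775^(1/2) − 1 = 0.052984, so r = 0.105968 = 10.5968%.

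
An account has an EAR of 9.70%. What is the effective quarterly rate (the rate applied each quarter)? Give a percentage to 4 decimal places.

2.3415%

The per-quarter rate i satisfies (1 + i)^4 = 1 + 0.0970.
i = 1.0970^(1/4) − 1 = 0.0234147 = 2.3415%.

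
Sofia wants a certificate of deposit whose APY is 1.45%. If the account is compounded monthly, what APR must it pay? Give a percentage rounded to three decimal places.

1.440%

(1 + r/12)^12 − 1 = 0.0145, so 1 + r/12 = 1.0145^(1/12).
r/12 = 0.001200, so r = 0.014405 = 1.440%.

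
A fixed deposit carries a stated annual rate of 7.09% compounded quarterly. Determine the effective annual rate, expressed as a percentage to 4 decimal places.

7.2807%

EAR = (1 + 0.0709/4)^4 − 1.
= (1 + 0.017725)^4 − 1 = 1.072807 − 1 = 7.2807%.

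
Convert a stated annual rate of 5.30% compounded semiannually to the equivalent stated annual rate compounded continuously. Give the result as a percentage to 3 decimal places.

5.231%

EAR = (1 + 0.0530/2)^2 − 1 = 0.053702.
Equivalent continuous rate: r = ln(1 + 0.053702) = 0.052310 = 5.231%.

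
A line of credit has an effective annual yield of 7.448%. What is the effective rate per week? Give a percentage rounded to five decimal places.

The per-week rate i satisfies (1 + i)^52 = 1 + 0.07448.
i = 1.07448^(1/52) − 1 = 0.0013824 = 0.13824%.

0.13824%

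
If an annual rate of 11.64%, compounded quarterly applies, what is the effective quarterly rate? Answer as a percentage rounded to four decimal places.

With a nominal annual rate compounded quarterly, the periodic rate is the nominal rate divided by 4.
i = 0.1164 / 4 = 0.0291000 = 2.9100%.

2.9100%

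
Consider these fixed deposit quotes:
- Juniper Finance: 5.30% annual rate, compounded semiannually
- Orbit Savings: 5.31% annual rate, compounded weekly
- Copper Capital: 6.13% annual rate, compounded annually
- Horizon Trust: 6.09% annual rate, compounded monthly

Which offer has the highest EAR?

Horizon Trust

Juniper Finance: (1 + 0.0530/2)^2 − 1 = 5.370%
Orbit Savings: (1 + 0.0531/52)^52 − 1 = 5.451%
Copper Capital: compounded annually, EAR = 6.130%
Horizon Trust: (1 + 0.0609/12)^12 − 1 = 6.263%
The highest effective annual rate is Horizon Trust at 6.263%.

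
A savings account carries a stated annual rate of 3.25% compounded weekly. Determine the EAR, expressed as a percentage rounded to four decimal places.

EAR = (1 + 0.0325/52)^52 − 1.
= (1 + 0.000625)^52 − 1 = 1.033023 − 1 = 3.3023%.

3.3023%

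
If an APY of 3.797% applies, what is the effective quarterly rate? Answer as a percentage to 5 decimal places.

0.93603%

The per-quarter rate i satisfies (1 + i)^4 = 1 + 0.03797.
i = 1.03797^(1/4) − 1 = 0.0093603 = 0.93603%.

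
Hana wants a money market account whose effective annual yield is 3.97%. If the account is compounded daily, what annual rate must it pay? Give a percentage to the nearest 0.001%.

(1 + r/365)^365 − 1 = 0.0397, so 1 + r/365 = 1.0397^(1/365).
r/365 = 0.000107, so r = 0.038934 = 3.893%.

3.893%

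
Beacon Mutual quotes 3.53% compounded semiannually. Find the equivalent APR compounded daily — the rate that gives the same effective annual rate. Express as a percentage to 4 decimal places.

3.4994%

EAR = (1 + 0.0353/2)^2 − 1 = 0.035612.
Solve (1 + r/365)^365 = 1.035612: r/365 = 1.035612^(1/365) − 1 = 0.000096, so r = 0.034994 = 3.4994%.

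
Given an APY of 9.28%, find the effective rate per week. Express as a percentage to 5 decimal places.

0.17081%

The per-week rate i satisfies (1 + i)^52 = 1 + 0.0928.
i = 1.0928^(1/52) − 1 = 0.0017081 = 0.17081%.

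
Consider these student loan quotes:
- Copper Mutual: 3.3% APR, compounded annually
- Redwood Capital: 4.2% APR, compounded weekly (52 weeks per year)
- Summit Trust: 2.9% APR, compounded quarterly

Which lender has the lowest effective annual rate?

Summit Trust

Copper Mutual: compounded annually, EAR = 3.300%
Redwood Capital: (1 + 0.042/52)^52 − 1 = 4.288%
Summit Trust: (1 + 0.029/4)^4 − 1 = 2.932%
The lowest effective annual rate is Summit Trust at 2.932%.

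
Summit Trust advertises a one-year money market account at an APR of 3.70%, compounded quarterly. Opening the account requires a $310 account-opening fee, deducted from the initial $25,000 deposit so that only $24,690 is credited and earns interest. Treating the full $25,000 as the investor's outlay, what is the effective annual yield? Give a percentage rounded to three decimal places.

2.465%

Value after one year: 24,690 × (1 + 0.0370/4)^4 = 24,690 × 1.037517 = $25,616.28.
Effective yield on the $25,000 outlay: 25,616.28 / 25,000 − 1 = 0.024651 = 2.465%.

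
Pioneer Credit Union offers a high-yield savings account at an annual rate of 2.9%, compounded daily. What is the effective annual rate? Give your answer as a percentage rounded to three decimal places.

EAR = (1 + 0.029/365)^365 − 1.
= (1 + 0.000079)^365 − 1 = 1.029423 − 1 = 2.942%.

2.942%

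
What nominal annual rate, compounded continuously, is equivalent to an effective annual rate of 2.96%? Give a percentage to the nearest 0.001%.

2.917%

Continuous: nominal r satisfies e^r − 1 = 0.0296.
r = ln(1 + 0.0296) = ln(1.0296) = 0.029170 = 2.917%.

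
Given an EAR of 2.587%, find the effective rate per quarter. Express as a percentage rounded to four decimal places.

The per-quarter rate i satisfies (1 + i)^4 = 1 + 0.02587.
i = 1.02587^(1/4) − 1 = 0.0064057 = 0.6406%.

0.6406%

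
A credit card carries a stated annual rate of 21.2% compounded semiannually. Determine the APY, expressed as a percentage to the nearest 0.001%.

EAR = (1 + 0.212/2)^2 − 1.
= 1.223236 − 1 = 22.324%.

22.324%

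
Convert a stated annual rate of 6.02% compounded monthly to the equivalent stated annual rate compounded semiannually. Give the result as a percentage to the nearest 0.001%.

6.096%

EAR = (1 + 0.0602/12)^12 − 1 = 0.061889.
Solve (1 + r/2)^2 = 1.061889: r/2 = 1.061889^(1/2) − 1 = 0.030480, so r = 0.060960 = 6.096%.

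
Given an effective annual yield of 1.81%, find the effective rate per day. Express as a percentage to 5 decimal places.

The per-day rate i satisfies (1 + i)^365 = 1 + 0.0181.
i = 1.0181^(1/365) − 1 = 0.0000491 = 0.00491%.

0.00491%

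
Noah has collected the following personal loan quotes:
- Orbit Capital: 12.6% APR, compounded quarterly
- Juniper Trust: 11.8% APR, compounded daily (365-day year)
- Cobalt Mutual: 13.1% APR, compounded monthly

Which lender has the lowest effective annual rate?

Orbit Capital: (1 + 0.126/4)^4 − 1 = 13.208%
Juniper Trust: (1 + 0.118/365)^365 − 1 = 12.522%
Cobalt Mutual: (1 + 0.131/12)^12 − 1 = 13.916%
The lowest effective annual rate is Juniper Trust at 12.522%.

Juniper Trust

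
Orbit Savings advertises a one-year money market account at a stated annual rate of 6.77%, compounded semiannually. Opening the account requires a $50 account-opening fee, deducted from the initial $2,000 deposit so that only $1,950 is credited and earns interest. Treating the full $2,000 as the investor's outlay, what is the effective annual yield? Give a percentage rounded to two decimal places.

Value after one year: 1,950 × (1 + 0.0677/2)^2 = 1,950 × 1.068846 = $2,084.25.
Effective yield on the $2,000 outlay: 2,084.25 / 2,000 − 1 = 0.042125 = 4.21%.

4.21%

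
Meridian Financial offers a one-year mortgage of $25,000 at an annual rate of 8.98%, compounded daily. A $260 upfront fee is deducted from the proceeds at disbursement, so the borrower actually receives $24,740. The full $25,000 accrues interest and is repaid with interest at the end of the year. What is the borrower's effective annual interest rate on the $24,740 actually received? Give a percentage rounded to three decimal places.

Amount owed after one year: 25,000 × (1 + 0.0898/365)^365 = 25,000 × 1.093943 = $27,348.58.
Effective rate on net proceeds: 27,348.58 / 24,740 − 1 = 0.105440 = 10.544%.

10.544%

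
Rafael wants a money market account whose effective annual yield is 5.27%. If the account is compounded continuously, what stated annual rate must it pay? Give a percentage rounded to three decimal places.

Continuous: nominal r satisfies e^r − 1 = 0.0527.
r = ln(1 + 0.0527) = ln(1.0527) = 0.051358 = 5.136%.

5.136%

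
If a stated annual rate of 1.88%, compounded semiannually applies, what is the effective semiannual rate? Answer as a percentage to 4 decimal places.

With a nominal annual rate compounded semiannually, the periodic rate is the nominal rate divided by 2.
i = 0.0188 / 2 = 0.0094000 = 0.9400%.

0.9400%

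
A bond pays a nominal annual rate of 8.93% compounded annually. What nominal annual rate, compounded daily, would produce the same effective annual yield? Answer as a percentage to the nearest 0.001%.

Compounded annually, EAR = nominal = 0.089300.
Solve (1 + r/365)^365 = 1.089300: r/365 = 1.089300^(1/365) − 1 = 0.000234, so r = 0.085545 = 8.555%.

8.555%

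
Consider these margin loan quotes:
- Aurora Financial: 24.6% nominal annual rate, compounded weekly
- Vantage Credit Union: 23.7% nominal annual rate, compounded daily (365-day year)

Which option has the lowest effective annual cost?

Aurora Financial: (1 + 0.246/52)^52 − 1 = 27.816%
Vantage Credit Union: (1 + 0.237/365)^365 − 1 = 26.734%
The lowest effective annual rate is Vantage Credit Union at 26.734%.

Vantage Credit Union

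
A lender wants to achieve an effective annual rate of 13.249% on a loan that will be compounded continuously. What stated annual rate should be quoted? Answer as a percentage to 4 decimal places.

12.4419%

Continuous: nominal r satisfies e^r − 1 = 0.13249.
r = ln(1 + 0.13249) = ln(1.13249) = 0.124419 = 12.4419%.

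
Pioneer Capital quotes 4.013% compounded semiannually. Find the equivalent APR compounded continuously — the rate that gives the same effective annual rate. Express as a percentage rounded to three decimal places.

3.973%

EAR = (1 + 0.04013/2)^2 − 1 = 0.040533.
Equivalent continuous rate: r = ln(1 + 0.040533) = 0.039733 = 3.973%.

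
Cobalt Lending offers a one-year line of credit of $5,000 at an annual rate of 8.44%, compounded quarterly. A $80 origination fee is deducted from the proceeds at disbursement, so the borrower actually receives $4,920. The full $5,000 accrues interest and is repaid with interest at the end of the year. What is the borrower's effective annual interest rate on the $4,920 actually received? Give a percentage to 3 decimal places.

10.479%

Amount owed after one year: 5,000 × (1 + 0.0844/4)^4 = 5,000 × 1.087109 = $5,435.55.
Effective rate on net proceeds: 5,435.55 / 4,920 − 1 = 0.104786 = 10.479%.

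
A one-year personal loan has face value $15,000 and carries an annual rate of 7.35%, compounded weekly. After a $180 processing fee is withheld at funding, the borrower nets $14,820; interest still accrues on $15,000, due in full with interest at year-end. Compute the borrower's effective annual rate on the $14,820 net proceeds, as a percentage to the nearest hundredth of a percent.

Amount owed after one year: 15,000 × (1 + 0.0735/52)^52 = 15,000 × 1.076213 = $16,143.19.
Effective rate on net proceeds: 16,143.19 / 14,820 − 1 = 0.089284 = 8.93%.

8.93%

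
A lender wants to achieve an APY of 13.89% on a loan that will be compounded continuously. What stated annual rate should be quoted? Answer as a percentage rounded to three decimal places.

Continuous: nominal r satisfies e^r − 1 = 0.1389.
r = ln(1 + 0.1389) = ln(1.1389) = 0.130063 = 13.006%.

13.006%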